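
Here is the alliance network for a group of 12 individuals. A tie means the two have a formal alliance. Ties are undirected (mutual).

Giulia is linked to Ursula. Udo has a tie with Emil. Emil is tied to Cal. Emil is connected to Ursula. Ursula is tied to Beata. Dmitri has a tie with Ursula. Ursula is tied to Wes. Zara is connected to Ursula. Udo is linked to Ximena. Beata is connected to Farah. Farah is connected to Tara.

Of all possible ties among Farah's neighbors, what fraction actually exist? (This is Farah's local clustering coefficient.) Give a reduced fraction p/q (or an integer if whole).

Farah's neighbors: Beata and Tara (k = 2).
Possible neighbor pairs: C(2,2) = 1. Edges among them: none → e = 0.
Clustering(Farah) = 0/1.

0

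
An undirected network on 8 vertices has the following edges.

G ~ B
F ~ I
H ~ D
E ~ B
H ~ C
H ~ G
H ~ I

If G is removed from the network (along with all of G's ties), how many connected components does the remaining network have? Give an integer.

2

Without G, the remaining ties split the others into: {C, D, F, H, I}; {B, E}.
That's 2 separate components.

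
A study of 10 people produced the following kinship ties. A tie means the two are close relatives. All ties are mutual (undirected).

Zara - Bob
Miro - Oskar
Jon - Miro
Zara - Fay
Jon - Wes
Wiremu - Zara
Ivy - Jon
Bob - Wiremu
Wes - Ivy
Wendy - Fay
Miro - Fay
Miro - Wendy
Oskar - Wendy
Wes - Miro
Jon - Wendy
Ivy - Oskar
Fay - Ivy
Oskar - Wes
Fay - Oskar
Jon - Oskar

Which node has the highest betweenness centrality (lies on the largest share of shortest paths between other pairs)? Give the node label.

Fay

Unnormalized betweenness of each node: Bob:0, Fay:223/12, Ivy:7/3, Jon:11/12, Miro:8/3, Oskar:13/4, Wendy:1, Wes:1/4, Wiremu:0, Zara:14.
Fay has the largest value, 223/12, making it the main broker — the node through which the most shortest paths run.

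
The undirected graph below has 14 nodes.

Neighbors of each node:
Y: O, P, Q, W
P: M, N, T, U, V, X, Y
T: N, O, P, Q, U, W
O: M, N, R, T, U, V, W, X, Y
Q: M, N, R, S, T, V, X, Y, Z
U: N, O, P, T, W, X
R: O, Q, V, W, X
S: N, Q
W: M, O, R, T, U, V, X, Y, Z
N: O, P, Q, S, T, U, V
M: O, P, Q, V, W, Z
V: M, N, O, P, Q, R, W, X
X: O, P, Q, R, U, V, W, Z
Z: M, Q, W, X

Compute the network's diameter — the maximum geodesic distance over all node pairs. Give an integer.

3

Eccentricity of each node (its greatest distance to any other): M:2, N:2, O:2, P:2, Q:2, R:2, S:3, T:2, U:2, V:2, W:3, X:2, Y:2, Z:2.
The maximum eccentricity is 3, realized for instance by the pair S–W via S – Q – V – W. So the diameter is 3.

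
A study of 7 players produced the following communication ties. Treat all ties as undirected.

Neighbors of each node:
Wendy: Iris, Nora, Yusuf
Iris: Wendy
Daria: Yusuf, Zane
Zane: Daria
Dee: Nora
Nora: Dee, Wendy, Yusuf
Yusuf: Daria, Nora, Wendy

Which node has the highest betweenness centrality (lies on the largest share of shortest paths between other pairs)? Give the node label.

Unnormalized betweenness of each node: Daria:5, Dee:0, Iris:0, Nora:5, Wendy:5, Yusuf:8, Zane:0.
Yusuf has the largest value, 8, making it the main broker — the node through which the most shortest paths run.

Yusuf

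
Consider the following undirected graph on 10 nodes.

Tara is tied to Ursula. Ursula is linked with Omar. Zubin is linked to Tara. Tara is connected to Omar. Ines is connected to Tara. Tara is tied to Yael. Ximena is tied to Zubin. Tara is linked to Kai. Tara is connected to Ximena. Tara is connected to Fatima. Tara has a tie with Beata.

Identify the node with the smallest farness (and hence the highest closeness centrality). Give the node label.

Farness (sum of distances to all others) for each node — Beata:17, Fatima:17, Ines:17, Kai:17, Omar:16, Tara:9, Ursula:16, Ximena:16, Yael:17, Zubin:16.
The smallest farness is 9, for Tara, so Tara has the highest closeness.

Tara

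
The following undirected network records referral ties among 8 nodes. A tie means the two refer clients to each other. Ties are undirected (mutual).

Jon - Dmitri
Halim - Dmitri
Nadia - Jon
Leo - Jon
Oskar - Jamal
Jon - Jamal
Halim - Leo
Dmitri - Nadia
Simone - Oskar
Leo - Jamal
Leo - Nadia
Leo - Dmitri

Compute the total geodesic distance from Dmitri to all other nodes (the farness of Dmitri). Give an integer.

Distances from Dmitri: Halim:1, Jamal:2, Jon:1, Leo:1, Nadia:1, Oskar:3, Simone:4.
Sum = 1 + 2 + 1 + 1 + 1 + 3 + 4 = 13.

13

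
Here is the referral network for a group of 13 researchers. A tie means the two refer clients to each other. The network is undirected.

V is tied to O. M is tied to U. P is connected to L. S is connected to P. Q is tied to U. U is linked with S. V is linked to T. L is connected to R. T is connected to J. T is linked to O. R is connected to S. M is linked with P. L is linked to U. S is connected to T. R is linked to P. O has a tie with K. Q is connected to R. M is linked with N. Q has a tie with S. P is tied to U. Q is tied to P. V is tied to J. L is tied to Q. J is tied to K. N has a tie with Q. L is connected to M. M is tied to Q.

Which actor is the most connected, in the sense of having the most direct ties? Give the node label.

Degrees — J:3, K:2, L:5, M:5, N:2, O:3, P:6, Q:7, R:4, S:5, T:4, U:5, V:3.
The maximum is 7, attained only by Q.

Q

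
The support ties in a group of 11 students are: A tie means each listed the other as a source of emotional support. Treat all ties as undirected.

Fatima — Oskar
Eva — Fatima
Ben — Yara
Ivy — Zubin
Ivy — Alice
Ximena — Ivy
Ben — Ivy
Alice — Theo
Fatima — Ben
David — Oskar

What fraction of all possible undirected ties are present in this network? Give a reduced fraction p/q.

2/11

There are 10 edges and 11 nodes, so the maximum possible is C(11,2) = 55.
Density = 10/55 = 2/11.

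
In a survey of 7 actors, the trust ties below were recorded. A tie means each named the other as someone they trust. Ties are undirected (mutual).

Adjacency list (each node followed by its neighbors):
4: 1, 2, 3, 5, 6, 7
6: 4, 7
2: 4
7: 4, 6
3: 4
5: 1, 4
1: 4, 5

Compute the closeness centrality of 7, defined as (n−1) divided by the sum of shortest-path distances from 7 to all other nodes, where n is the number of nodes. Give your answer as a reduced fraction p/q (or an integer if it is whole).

3/5

Distances from 7: 1:2, 2:2, 3:2, 4:1, 5:2, 6:1. Sum = 10.
n = 7, so closeness = 6/10 = 3/5.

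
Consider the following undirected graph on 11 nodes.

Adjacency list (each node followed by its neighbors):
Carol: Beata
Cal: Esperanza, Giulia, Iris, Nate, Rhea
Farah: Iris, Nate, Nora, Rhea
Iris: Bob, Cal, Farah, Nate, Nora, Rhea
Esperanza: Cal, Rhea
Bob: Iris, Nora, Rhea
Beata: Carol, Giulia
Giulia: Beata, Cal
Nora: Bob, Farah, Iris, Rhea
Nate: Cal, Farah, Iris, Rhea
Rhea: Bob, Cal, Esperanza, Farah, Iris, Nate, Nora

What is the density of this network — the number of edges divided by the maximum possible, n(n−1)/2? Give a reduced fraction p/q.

4/11

There are 20 edges and 11 nodes, so the maximum possible is C(11,2) = 55.
Density = 20/55 = 4/11.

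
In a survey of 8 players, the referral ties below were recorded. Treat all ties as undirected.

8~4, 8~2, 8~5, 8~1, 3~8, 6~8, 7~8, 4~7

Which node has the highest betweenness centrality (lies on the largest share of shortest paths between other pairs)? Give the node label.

8

Unnormalized betweenness of each node: 1:0, 2:0, 3:0, 4:0, 5:0, 6:0, 7:0, 8:20.
8 has the largest value, 20, making it the main broker — the node through which the most shortest paths run.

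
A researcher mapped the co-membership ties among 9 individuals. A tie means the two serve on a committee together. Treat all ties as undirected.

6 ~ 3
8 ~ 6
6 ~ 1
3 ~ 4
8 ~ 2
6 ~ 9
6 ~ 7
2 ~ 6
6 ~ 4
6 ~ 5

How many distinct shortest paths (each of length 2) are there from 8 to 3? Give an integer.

The shortest distance is 2, and the only length-2 path is 8–6–3. So there is exactly 1 shortest path.

1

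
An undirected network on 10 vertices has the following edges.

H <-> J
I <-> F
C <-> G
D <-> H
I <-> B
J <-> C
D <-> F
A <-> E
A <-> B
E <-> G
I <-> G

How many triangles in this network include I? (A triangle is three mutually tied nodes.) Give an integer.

0

I's neighbors are B, F, and G, but none of them are tied to each other, so no triangle contains I.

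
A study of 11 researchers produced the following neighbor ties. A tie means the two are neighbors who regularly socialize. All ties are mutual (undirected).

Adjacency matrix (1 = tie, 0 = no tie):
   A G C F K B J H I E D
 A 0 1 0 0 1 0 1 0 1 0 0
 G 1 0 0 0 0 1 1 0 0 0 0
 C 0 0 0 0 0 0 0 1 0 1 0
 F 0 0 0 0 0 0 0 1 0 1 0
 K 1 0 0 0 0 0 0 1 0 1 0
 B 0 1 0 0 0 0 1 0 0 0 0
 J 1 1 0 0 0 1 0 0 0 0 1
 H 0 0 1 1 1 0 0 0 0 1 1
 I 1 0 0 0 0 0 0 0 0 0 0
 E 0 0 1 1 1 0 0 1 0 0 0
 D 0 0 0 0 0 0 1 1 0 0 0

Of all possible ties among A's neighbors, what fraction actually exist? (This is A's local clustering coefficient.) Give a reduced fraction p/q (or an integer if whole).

1/6

A's neighbors: G, I, J, and K (k = 4).
Possible neighbor pairs: C(4,2) = 6. Edges among them: G–J → e = 1.
Clustering(A) = 1/6.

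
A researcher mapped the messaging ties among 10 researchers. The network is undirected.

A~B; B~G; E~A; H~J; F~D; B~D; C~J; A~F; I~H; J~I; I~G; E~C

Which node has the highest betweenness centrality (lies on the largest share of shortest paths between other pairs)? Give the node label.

B

Unnormalized betweenness of each node: A:61/6, B:35/3, C:35/6, D:11/6, E:41/6, F:3/2, G:55/6, H:0, I:49/6, J:35/6.
B has the largest value, 35/3, making it the main broker — the node through which the most shortest paths run.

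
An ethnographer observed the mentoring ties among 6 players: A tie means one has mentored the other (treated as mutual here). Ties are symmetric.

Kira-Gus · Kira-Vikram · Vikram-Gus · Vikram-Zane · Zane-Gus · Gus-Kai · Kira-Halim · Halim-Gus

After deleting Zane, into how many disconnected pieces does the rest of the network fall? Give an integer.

1

Zane's neighbors (Gus and Vikram) remain reachable from one another through other ties, so the rest of the network stays in one piece.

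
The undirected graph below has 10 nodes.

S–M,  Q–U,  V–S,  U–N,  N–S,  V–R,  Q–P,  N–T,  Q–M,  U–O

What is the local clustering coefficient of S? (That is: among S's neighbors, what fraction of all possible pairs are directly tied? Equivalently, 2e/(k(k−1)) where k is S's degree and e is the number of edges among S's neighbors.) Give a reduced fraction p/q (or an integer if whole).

S's neighbors: M, N, and V (k = 3).
Possible neighbor pairs: C(3,2) = 3. Edges among them: none → e = 0.
Clustering(S) = 0/3 = 0.

0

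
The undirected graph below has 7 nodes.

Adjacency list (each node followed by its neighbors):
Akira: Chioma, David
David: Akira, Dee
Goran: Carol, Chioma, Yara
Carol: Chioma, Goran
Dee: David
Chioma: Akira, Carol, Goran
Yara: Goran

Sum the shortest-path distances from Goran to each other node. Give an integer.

Distances from Goran: Akira:2, Carol:1, Chioma:1, David:3, Dee:4, Yara:1.
Sum = 2 + 1 + 1 + 3 + 4 + 1 = 12.

12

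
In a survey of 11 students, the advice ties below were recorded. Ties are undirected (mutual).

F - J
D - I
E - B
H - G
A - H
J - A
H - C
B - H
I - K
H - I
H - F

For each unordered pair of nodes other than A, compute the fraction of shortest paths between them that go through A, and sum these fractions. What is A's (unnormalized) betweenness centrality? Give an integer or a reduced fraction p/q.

Pairs whose geodesics pass through A — C–J: 1/2; B–J: 1/2; I–J: 1/2; D–J: 1/2; K–J: 1/2; E–J: 1/2; H–J: 1/2; G–J: 1/2.
All other pairs contribute 0.
Summing the contributions gives betweenness(A) = 4.

4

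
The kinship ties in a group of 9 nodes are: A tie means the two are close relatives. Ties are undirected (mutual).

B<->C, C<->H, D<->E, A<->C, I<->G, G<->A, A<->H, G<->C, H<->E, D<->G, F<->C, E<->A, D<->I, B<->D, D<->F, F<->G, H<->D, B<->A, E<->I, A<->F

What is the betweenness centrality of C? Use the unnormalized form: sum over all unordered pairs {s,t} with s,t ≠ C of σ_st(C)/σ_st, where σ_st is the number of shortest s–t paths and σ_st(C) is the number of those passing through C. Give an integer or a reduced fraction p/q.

5/3

Pairs whose geodesics pass through C — B–G: 1/3; B–H: 1/3; B–F: 1/3; G–H: 1/3; H–F: 1/3.
All other pairs contribute 0.
Summing the contributions gives betweenness(C) = 5/3.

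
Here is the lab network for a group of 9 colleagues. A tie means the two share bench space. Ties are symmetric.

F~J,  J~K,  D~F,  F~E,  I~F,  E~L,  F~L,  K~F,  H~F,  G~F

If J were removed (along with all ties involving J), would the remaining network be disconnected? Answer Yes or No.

No

Even without J, every remaining node can still reach every other (the residual graph is connected), so J is not a cut vertex.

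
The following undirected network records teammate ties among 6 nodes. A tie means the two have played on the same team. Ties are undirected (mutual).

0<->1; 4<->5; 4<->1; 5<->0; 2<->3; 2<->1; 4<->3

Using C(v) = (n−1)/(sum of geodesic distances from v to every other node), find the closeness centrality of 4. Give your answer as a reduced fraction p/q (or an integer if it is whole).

Distances from 4: 0:2, 1:1, 2:2, 3:1, 5:1. Sum = 7.
n = 6, so closeness = 5/7.

5/7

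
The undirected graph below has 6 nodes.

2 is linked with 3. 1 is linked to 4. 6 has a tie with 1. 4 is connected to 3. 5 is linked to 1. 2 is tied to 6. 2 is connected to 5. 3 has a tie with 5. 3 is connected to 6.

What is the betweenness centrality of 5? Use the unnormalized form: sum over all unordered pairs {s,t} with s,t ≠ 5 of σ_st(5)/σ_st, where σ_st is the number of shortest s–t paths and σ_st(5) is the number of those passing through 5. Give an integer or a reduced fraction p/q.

5/6

Pairs whose geodesics pass through 5 — 2–1: 1/2; 1–3: 1/3.
All other pairs contribute 0.
Summing the contributions gives betweenness(5) = 5/6.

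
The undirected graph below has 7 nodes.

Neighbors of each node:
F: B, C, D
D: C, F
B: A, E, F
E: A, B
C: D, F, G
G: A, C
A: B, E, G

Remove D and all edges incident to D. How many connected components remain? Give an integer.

D's neighbors (C and F) remain reachable from one another through other ties, so the rest of the network stays in one piece.

1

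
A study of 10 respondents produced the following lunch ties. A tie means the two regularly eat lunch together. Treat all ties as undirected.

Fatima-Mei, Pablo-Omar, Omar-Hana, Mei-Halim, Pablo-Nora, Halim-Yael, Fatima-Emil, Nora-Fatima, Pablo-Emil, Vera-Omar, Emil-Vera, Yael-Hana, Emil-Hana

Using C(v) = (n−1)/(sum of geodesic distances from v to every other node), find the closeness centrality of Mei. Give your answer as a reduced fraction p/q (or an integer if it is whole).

Distances from Mei: Emil:2, Fatima:1, Halim:1, Hana:3, Nora:2, Omar:4, Pablo:3, Vera:3, Yael:2. Sum = 21.
n = 10, so closeness = 9/21 = 3/7.

3/7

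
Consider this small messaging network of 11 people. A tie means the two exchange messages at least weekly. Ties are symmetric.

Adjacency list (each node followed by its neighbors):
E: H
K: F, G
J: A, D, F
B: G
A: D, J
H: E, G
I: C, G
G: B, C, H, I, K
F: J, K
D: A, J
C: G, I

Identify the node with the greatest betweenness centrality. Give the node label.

Unnormalized betweenness of each node: A:0, B:0, C:0, D:0, E:0, F:21, G:33, H:9, I:0, J:16, K:24.
G has the largest value, 33, making it the main broker — the node through which the most shortest paths run.

G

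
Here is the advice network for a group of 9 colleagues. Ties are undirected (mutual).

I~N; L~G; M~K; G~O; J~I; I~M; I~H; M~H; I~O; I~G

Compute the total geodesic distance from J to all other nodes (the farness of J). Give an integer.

Distances from J: G:2, H:2, I:1, K:3, L:3, M:2, N:2, O:2.
Sum = 2 + 2 + 1 + 3 + 3 + 2 + 2 + 2 = 17.

17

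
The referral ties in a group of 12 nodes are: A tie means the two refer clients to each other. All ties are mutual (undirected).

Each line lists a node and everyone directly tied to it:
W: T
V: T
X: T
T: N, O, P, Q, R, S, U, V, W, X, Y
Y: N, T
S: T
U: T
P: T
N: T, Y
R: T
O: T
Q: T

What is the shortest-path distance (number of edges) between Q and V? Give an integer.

2

One shortest route is Q – T – V, which uses 2 edges, and Q and V are not directly tied, so nothing shorter exists. So d(Q,V) = 2.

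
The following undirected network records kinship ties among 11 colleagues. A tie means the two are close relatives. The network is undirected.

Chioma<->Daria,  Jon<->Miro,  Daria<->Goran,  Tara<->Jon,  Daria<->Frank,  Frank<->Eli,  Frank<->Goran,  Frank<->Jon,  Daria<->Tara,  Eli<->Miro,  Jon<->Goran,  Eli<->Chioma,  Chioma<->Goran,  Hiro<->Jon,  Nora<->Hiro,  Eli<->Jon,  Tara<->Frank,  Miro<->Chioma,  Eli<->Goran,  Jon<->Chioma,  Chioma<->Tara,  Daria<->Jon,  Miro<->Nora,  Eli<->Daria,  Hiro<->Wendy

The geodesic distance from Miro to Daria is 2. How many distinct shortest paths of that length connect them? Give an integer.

The shortest distance is 2. The length-2 paths are: Miro–Jon–Daria; Miro–Eli–Daria; Miro–Chioma–Daria.
That gives 3 distinct shortest paths.

3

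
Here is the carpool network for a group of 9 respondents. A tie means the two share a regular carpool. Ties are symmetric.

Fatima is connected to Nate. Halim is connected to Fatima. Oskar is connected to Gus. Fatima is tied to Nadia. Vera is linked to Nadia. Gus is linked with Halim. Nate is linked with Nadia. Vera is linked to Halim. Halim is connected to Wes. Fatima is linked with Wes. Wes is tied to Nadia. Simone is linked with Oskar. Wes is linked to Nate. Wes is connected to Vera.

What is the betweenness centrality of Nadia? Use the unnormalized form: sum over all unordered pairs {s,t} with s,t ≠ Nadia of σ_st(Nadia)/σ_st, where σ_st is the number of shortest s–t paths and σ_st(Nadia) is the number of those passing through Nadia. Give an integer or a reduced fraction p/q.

Pairs whose geodesics pass through Nadia — Vera–Nate: 1/2; Vera–Fatima: 1/3.
All other pairs contribute 0.
Summing the contributions gives betweenness(Nadia) = 5/6.

5/6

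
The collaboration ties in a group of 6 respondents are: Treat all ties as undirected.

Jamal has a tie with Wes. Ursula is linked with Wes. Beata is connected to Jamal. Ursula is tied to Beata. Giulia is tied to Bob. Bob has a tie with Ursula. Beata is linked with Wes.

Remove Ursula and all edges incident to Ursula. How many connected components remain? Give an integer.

2

Without Ursula, the remaining ties split the others into: {Beata, Jamal, Wes}; {Bob, Giulia}.
That's 2 separate components.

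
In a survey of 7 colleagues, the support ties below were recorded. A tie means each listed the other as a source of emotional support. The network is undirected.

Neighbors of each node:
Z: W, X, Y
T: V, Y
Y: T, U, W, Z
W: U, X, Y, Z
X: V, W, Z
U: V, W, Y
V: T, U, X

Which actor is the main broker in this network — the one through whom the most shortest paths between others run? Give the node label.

Y

Unnormalized betweenness of each node: T:1/2, U:1, V:2, W:3/2, X:3/2, Y:3, Z:1/2.
Y has the largest value, 3, making it the main broker — the node through which the most shortest paths run.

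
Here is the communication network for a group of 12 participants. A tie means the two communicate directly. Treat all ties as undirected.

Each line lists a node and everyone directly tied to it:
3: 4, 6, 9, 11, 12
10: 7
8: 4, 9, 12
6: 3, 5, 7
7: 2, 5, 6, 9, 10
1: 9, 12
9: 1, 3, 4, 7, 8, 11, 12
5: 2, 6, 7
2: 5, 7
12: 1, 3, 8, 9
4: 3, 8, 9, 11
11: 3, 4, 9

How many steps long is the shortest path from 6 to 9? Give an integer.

One shortest route is 6 – 3 – 9, which uses 2 edges, and 6 and 9 are not directly tied, so nothing shorter exists. So d(6,9) = 2.

2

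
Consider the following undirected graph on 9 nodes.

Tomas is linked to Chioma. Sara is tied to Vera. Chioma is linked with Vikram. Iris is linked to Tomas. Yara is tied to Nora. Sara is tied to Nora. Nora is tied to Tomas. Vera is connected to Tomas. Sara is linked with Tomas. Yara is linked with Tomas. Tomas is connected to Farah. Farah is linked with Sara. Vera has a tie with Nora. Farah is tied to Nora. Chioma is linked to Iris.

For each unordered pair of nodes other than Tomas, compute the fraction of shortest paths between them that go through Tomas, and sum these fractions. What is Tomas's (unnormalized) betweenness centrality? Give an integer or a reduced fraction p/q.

101/6

Pairs whose geodesics pass through Tomas — Iris–Yara: 1; Iris–Vera: 1; Iris–Sara: 1; Iris–Nora: 1; Iris–Farah: 1; Chioma–Yara: 1; Chioma–Vera: 1; Chioma–Sara: 1; Chioma–Nora: 1; Chioma–Farah: 1; Vikram–Yara: 1; Vikram–Vera: 1; Vikram–Sara: 1; Vikram–Nora: 1 … (+5 more pairs).
All other pairs contribute 0.
Summing the contributions gives betweenness(Tomas) = 101/6.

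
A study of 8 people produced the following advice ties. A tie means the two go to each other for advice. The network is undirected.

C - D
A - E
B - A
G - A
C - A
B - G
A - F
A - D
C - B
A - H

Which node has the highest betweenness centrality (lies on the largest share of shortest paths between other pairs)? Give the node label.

Unnormalized betweenness of each node: A:17, B:1/2, C:1/2, D:0, E:0, F:0, G:0, H:0.
A has the largest value, 17, making it the main broker — the node through which the most shortest paths run.

A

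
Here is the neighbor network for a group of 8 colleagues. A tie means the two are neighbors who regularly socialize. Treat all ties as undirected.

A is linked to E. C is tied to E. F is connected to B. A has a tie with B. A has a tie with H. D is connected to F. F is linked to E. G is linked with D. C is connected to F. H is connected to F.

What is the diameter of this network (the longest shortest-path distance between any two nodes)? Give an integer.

4

Eccentricity of each node (its greatest distance to any other): A:4, B:3, C:3, D:3, E:3, F:2, G:4, H:3.
The maximum eccentricity is 4, realized for instance by the pair A–G via A – B – F – D – G. So the diameter is 4.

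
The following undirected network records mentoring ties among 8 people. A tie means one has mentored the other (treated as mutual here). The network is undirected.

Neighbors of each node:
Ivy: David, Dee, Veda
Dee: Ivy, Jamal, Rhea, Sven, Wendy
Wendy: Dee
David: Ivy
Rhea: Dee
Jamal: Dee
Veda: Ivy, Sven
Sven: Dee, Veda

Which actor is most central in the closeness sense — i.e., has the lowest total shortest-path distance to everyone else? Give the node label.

Dee

Farness (sum of distances to all others) for each node — David:17, Dee:9, Ivy:11, Jamal:15, Rhea:15, Sven:13, Veda:15, Wendy:15.
The smallest farness is 9, for Dee, so Dee has the highest closeness.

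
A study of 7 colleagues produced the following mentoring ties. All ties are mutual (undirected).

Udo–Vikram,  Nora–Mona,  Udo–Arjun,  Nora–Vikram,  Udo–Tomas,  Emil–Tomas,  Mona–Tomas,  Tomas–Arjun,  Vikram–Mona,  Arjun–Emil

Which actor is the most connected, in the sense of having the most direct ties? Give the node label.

Tomas

Degrees — Arjun:3, Emil:2, Mona:3, Nora:2, Tomas:4, Udo:3, Vikram:3.
The maximum is 4, attained only by Tomas.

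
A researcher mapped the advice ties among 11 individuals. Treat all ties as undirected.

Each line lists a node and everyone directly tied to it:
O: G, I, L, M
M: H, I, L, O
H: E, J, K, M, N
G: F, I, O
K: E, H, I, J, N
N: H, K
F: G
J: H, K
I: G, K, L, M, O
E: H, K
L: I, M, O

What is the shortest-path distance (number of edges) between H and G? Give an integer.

3

One shortest route is H – M – I – G, which uses 3 edges, and at distance 2 from H we only reach {I, L, O}, which does not include G. So d(H,G) = 3.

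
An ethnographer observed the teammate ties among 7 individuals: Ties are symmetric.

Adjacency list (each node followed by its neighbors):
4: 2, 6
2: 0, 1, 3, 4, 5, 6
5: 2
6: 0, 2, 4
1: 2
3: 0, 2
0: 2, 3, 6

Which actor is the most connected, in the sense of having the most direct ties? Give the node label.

Degrees — 0:3, 1:1, 2:6, 3:2, 4:2, 5:1, 6:3.
The maximum is 6, attained only by 2.

2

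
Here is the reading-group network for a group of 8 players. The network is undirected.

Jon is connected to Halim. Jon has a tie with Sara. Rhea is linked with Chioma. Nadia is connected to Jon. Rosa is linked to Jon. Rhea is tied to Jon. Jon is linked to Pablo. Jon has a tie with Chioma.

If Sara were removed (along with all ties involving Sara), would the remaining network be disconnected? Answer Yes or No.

No

Even without Sara, every remaining node can still reach every other (the residual graph is connected), so Sara is not a cut vertex.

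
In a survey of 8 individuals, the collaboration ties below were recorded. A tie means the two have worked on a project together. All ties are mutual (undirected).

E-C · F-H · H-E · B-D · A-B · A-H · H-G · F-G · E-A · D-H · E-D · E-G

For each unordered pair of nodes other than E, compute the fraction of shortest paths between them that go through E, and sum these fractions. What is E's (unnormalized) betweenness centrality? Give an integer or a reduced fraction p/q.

47/6

Pairs whose geodesics pass through E — A–G: 1/2; A–D: 1/3; A–C: 1; G–D: 1/2; G–B: 2/4; G–C: 1; D–C: 1; H–C: 1; B–C: 2/2; C–F: 2/2.
All other pairs contribute 0.
Summing the contributions gives betweenness(E) = 47/6.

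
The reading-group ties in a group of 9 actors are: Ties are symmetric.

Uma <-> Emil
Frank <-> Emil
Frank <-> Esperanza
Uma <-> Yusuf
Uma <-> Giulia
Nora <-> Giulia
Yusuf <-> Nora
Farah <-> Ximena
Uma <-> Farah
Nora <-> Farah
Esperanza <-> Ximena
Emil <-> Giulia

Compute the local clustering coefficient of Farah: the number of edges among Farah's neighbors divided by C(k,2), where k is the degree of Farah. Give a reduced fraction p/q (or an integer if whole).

Farah's neighbors: Nora, Uma, and Ximena (k = 3).
Possible neighbor pairs: C(3,2) = 3. Edges among them: none → e = 0.
Clustering(Farah) = 0/3 = 0.

0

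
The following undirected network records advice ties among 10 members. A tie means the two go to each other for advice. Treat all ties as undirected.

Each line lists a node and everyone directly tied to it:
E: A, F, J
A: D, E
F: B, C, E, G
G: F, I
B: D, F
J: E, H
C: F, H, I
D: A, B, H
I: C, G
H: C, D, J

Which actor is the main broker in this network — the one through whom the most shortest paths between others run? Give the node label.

F

Unnormalized betweenness of each node: A:1, B:2, C:43/6, D:13/3, E:20/3, F:38/3, G:11/6, H:19/3, I:1, J:1.
F has the largest value, 38/3, making it the main broker — the node through which the most shortest paths run.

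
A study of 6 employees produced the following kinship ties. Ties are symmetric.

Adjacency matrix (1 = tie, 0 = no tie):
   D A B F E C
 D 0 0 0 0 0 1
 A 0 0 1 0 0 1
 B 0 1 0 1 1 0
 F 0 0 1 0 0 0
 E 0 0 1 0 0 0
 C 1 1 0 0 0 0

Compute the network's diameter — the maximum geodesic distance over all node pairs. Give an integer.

Eccentricity of each node (its greatest distance to any other): A:2, B:3, C:3, D:4, E:4, F:4.
The maximum eccentricity is 4, realized for instance by the pair D–F via D – C – A – B – F. So the diameter is 4.

4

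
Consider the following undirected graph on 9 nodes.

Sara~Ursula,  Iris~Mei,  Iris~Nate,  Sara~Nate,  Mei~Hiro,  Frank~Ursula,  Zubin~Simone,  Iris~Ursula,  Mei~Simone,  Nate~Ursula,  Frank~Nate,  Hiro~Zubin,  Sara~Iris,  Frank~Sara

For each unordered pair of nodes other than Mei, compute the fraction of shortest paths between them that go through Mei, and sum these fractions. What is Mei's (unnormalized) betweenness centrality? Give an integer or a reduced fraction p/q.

31/2

Pairs whose geodesics pass through Mei — Frank–Simone: 3/3; Frank–Hiro: 3/3; Frank–Zubin: 6/6; Sara–Simone: 1; Sara–Hiro: 1; Sara–Zubin: 2/2; Nate–Simone: 1; Nate–Hiro: 1; Nate–Zubin: 2/2; Ursula–Simone: 1; Ursula–Hiro: 1; Ursula–Zubin: 2/2; Iris–Simone: 1; Iris–Hiro: 1 … (+2 more pairs).
All other pairs contribute 0.
Summing the contributions gives betweenness(Mei) = 31/2.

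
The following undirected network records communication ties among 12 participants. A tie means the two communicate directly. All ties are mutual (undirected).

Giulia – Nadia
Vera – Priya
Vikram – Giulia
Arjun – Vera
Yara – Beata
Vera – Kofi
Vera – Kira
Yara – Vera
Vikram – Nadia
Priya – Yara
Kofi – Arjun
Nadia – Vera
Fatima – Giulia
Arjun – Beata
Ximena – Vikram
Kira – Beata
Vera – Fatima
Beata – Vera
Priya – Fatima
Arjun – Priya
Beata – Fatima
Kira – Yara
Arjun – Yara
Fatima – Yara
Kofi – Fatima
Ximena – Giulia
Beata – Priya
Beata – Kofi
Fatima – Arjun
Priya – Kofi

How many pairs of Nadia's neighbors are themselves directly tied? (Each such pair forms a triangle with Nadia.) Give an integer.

1

Nadia's neighbors: Giulia, Vera, and Vikram.
Neighbor pairs that are themselves tied: Nadia–Giulia–Vikram. Each forms one triangle with Nadia, for 1 in total.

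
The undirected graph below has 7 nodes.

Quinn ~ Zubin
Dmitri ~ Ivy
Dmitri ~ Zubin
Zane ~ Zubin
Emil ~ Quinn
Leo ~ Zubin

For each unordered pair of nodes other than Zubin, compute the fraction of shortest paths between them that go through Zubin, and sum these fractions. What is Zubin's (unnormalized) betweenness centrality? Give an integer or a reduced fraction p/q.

Pairs whose geodesics pass through Zubin — Quinn–Zane: 1; Quinn–Leo: 1; Quinn–Ivy: 1; Quinn–Dmitri: 1; Zane–Leo: 1; Zane–Ivy: 1; Zane–Emil: 1; Zane–Dmitri: 1; Leo–Ivy: 1; Leo–Emil: 1; Leo–Dmitri: 1; Ivy–Emil: 1; Emil–Dmitri: 1.
All other pairs contribute 0.
Summing the contributions gives betweenness(Zubin) = 13.

13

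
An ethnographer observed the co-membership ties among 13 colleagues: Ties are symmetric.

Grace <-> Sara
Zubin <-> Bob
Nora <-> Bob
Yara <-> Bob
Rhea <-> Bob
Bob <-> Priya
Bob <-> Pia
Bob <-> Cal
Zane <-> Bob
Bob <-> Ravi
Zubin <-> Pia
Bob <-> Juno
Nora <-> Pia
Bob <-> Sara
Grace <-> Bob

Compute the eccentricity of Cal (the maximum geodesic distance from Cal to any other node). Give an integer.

2

Distances from Cal: Bob:1, Grace:2, Juno:2, Nora:2, Pia:2, Priya:2, Ravi:2, Rhea:2, Sara:2, Yara:2, Zane:2, Zubin:2.
The largest is 2 (to Zubin, Juno, Priya, Sara, Grace, Ravi, Pia, Yara, Rhea, Nora, and Zane), so the eccentricity of Cal is 2.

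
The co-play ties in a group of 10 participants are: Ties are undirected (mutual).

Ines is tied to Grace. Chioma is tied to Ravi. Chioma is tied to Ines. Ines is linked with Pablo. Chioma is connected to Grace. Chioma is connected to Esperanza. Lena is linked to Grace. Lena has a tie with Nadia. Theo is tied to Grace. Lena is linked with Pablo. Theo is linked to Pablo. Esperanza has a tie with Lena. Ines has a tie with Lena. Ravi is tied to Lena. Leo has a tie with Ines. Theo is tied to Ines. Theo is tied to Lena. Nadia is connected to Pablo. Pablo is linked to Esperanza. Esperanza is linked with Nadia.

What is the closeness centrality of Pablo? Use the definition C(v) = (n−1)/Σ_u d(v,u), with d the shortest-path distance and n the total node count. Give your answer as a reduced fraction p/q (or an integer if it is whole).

Distances from Pablo: Chioma:2, Esperanza:1, Grace:2, Ines:1, Lena:1, Leo:2, Nadia:1, Ravi:2, Theo:1. Sum = 13.
n = 10, so closeness = 9/13.

9/13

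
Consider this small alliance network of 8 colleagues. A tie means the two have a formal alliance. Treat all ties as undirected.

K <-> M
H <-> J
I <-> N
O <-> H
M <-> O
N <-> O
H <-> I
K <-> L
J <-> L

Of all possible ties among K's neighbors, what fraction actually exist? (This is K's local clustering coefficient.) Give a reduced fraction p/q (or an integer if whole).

K's neighbors: L and M (k = 2).
Possible neighbor pairs: C(2,2) = 1. Edges among them: none → e = 0.
Clustering(K) = 0/1.

0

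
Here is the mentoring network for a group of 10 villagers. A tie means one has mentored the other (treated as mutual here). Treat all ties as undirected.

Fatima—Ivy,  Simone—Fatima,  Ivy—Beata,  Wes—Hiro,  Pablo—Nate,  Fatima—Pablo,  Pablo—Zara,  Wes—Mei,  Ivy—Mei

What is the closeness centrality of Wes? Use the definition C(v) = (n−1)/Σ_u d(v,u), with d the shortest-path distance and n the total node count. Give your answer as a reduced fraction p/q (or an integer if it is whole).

Distances from Wes: Beata:3, Fatima:3, Hiro:1, Ivy:2, Mei:1, Nate:5, Pablo:4, Simone:4, Zara:5. Sum = 28.
n = 10, so closeness = 9/28.

9/28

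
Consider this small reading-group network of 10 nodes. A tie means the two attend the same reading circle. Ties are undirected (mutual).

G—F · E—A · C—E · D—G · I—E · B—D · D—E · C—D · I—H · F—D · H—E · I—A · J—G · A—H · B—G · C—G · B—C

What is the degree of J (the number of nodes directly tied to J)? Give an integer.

1

J is directly tied to G. That is 1 neighbor, so the degree of J is 1.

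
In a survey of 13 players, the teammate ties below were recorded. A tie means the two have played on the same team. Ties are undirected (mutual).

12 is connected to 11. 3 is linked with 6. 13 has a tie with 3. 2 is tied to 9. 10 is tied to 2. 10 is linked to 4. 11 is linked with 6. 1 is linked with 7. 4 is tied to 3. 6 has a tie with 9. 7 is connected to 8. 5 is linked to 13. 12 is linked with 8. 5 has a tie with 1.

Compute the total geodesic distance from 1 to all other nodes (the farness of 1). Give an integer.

Distances from 1: 2:6, 3:3, 4:4, 5:1, 6:4, 7:1, 8:2, 9:5, 10:5, 11:4, 12:3, 13:2.
Sum = 6 + 3 + 4 + 1 + 4 + 1 + 2 + 5 + 5 + 4 + 3 + 2 = 40.

40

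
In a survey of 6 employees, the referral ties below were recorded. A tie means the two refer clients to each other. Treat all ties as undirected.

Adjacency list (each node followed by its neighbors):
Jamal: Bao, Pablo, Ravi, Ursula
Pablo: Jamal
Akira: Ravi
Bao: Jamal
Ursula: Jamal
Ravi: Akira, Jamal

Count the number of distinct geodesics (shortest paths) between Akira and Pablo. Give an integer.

1

The shortest distance is 3, and the only length-3 path is Akira–Ravi–Jamal–Pablo. So there is exactly 1 shortest path.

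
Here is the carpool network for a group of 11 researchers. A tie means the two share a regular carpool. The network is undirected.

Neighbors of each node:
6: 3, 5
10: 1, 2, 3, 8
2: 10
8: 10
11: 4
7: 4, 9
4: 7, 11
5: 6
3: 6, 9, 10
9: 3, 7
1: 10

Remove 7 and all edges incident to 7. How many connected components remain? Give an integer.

Without 7, the remaining ties split the others into: {1, 2, 3, 5, 6, 8, 9, 10}; {4, 11}.
That's 2 separate components.

2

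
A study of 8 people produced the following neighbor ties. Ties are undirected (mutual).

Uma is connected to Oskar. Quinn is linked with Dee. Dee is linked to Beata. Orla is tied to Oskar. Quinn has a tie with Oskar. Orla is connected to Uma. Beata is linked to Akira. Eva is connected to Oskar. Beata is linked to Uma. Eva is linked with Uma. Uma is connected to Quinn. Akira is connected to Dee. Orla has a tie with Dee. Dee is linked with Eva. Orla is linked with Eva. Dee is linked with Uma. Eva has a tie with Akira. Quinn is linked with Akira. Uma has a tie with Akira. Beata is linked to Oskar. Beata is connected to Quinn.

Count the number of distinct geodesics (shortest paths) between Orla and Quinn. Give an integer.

3

The shortest distance is 2. The length-2 paths are: Orla–Oskar–Quinn; Orla–Uma–Quinn; Orla–Dee–Quinn.
That gives 3 distinct shortest paths.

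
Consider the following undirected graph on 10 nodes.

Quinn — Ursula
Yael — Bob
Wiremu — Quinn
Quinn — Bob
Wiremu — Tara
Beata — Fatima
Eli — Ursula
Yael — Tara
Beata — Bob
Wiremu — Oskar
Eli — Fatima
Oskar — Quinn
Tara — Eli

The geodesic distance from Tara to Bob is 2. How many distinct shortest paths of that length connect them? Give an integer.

The shortest distance is 2, and the only length-2 path is Tara–Yael–Bob. So there is exactly 1 shortest path.

1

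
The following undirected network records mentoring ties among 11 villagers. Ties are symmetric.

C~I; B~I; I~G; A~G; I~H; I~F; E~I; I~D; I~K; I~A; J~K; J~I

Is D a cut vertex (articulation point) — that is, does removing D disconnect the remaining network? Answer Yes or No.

Even without D, every remaining node can still reach every other (the residual graph is connected), so D is not a cut vertex.

No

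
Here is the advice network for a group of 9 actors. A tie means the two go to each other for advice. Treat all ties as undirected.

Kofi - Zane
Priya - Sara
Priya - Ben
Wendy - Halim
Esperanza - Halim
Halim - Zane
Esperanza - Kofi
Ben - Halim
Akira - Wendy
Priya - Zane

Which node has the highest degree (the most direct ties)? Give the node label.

Halim

Degrees — Akira:1, Ben:2, Esperanza:2, Halim:4, Kofi:2, Priya:3, Sara:1, Wendy:2, Zane:3.
The maximum is 4, attained only by Halim.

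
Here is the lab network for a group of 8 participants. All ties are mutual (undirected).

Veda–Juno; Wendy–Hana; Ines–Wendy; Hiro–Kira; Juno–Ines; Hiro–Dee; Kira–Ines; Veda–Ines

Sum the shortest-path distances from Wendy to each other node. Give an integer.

Distances from Wendy: Dee:4, Hana:1, Hiro:3, Ines:1, Juno:2, Kira:2, Veda:2.
Sum = 4 + 1 + 3 + 1 + 2 + 2 + 2 = 15.

15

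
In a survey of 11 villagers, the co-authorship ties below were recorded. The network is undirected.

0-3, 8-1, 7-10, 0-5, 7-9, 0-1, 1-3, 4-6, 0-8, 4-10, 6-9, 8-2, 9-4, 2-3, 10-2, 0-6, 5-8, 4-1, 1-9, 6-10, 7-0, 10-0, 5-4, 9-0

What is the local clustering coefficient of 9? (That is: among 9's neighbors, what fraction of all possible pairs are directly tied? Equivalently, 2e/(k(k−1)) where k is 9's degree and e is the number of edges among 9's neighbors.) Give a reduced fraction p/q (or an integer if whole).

9's neighbors: 0, 1, 4, 6, and 7 (k = 5).
Possible neighbor pairs: C(5,2) = 10. Edges among them: 0–1, 0–6, 0–7, 1–4, 4–6 → e = 5.
Clustering(9) = 5/10 = 1/2.

1/2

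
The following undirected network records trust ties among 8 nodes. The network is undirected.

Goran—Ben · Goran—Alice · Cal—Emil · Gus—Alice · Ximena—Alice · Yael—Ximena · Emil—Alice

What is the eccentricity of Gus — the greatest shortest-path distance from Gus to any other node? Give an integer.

3

Distances from Gus: Alice:1, Ben:3, Cal:3, Emil:2, Goran:2, Ximena:2, Yael:3.
The largest is 3 (to Ben, Cal, and Yael), so the eccentricity of Gus is 3.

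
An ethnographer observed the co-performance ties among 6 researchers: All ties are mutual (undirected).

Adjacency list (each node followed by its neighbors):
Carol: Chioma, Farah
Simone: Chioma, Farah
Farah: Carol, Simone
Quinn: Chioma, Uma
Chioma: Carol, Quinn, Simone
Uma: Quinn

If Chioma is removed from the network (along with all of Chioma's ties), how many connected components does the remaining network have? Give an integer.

Without Chioma, the remaining ties split the others into: {Quinn, Uma}; {Carol, Farah, Simone}.
That's 2 separate components.

2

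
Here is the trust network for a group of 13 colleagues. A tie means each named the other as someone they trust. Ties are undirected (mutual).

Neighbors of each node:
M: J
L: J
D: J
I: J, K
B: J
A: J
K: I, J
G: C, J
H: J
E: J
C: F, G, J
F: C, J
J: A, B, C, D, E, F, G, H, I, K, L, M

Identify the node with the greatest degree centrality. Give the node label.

Degrees — A:1, B:1, C:3, D:1, E:1, F:2, G:2, H:1, I:2, J:12, K:2, L:1, M:1.
The maximum is 12, attained only by J.

J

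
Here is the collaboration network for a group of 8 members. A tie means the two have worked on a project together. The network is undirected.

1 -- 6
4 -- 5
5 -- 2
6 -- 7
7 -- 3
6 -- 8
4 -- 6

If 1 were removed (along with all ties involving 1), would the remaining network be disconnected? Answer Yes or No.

Even without 1, every remaining node can still reach every other (the residual graph is connected), so 1 is not a cut vertex.

No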